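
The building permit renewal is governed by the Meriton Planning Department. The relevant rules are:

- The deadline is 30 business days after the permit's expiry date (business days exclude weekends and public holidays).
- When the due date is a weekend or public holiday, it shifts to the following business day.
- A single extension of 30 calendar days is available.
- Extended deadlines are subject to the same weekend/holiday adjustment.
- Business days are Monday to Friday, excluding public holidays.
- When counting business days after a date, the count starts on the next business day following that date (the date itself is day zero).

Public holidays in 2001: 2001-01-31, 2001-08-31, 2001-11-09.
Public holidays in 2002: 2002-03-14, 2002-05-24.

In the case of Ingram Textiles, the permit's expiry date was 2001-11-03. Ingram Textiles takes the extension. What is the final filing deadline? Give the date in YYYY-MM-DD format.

Counting 30 business days after 2001-11-03 (skipping weekends and listed holidays) reaches 2001-12-17.
2001-12-17 is a Monday and not a listed holiday, so it stands.
The 30-calendar-day extension moves the deadline from 2001-12-17 to 2002-01-16.
2002-01-16 is a Wednesday and not a listed holiday, so it stands.
The final due date is 2002-01-16.

2002-01-16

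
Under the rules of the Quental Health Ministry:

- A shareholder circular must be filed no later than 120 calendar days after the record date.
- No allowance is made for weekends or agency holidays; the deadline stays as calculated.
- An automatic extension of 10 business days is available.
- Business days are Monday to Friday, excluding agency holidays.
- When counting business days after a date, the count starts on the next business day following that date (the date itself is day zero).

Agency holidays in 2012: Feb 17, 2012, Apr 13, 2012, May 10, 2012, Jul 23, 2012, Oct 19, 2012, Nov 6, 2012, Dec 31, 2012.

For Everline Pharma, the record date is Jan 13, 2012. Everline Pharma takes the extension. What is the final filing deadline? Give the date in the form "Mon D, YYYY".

Adding 120 calendar days to Jan 13, 2012 gives May 12, 2012.
May 12, 2012 falls on a Saturday. The rules make no weekend/holiday allowance, so it remains May 12, 2012.
The 10-business-day extension runs from May 12, 2012 to May 25, 2012.
No adjustment is made for weekends or holidays, so May 25, 2012 stands.
Deadline: May 25, 2012.

May 25, 2012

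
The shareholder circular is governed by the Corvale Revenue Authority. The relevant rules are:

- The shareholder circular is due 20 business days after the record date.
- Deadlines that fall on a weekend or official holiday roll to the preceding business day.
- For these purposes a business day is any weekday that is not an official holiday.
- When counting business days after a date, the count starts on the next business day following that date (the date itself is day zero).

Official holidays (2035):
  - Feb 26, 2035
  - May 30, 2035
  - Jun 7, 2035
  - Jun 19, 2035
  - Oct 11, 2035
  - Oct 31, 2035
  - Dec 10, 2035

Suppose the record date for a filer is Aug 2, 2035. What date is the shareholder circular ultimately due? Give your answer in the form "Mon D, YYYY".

Counting 20 business days after Aug 2, 2035 (skipping weekends and listed holidays) reaches Aug 30, 2035.
Since Aug 30, 2035 is a Thursday and not a holiday, the date is unchanged.
Final deadline: Aug 30, 2035.

Aug 30, 2035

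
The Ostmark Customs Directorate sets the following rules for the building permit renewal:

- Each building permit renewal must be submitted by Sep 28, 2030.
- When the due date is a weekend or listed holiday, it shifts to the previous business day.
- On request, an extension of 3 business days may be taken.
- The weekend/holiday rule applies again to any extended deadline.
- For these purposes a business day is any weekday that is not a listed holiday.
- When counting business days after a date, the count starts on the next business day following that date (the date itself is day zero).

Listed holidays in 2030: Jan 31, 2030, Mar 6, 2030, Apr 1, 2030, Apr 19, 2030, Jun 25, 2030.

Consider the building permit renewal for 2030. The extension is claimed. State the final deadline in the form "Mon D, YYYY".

Oct 2, 2030

The stated deadline is Sep 28, 2030.
Sep 28, 2030 is a Saturday; the preceding business day is Sep 27, 2030 (Friday).
The 3-business-day extension runs from Sep 27, 2030 to Oct 2, 2030.
Since Oct 2, 2030 is a Wednesday and not a holiday, the date is unchanged.
The final due date is Oct 2, 2030.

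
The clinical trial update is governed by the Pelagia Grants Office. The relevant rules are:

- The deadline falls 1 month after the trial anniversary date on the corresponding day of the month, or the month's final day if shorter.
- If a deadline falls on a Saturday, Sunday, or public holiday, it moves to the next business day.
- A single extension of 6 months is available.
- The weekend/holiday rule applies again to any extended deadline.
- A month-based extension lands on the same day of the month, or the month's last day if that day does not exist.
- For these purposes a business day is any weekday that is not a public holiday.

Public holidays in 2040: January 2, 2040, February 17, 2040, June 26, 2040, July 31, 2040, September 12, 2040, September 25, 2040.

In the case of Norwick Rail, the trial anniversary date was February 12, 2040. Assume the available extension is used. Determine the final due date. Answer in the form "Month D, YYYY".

Moving 1 month forward from February 12, 2040 on the corresponding day gives March 12, 2040.
March 12, 2040 is a Monday and not a listed holiday, so it stands.
Add 6 months to March 12, 2040: September 12, 2040.
September 12, 2040 is a listed holiday; the next business day is September 13, 2040 (Thursday).
So the filing is due September 13, 2040.

September 13, 2040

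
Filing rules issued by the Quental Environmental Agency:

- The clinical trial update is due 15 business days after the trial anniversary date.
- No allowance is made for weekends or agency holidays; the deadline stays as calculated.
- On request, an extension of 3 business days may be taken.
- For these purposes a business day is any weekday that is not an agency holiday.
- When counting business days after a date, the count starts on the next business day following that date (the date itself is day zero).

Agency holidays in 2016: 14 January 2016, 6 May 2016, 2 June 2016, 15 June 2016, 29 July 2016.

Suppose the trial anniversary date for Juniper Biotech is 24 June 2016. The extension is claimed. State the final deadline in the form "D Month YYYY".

Starting the day after 24 June 2016 and counting 15 business days lands on 15 July 2016.
No adjustment is made for weekends or holidays, so 15 July 2016 stands.
Applying the 3-business-day extension: 3 business days after 15 July 2016 is 20 July 2016.
20 July 2016 falls on a Wednesday. The rules make no weekend/holiday allowance, so it remains 20 July 2016.
The final due date is 20 July 2016.

20 July 2016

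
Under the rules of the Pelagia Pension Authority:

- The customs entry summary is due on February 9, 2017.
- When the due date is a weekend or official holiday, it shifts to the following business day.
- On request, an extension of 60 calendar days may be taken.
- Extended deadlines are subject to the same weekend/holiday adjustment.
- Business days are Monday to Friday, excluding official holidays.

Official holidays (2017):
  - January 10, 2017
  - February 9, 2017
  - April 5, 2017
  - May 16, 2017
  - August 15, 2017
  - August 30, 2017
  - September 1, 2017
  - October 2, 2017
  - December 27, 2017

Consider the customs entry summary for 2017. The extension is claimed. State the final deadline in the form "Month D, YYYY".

The stated deadline is February 9, 2017.
February 9, 2017 falls on a listed holiday. Rolling to the next business day gives February 10, 2017, a Friday.
With the 60-day extension, February 10, 2017 becomes April 11, 2017.
Since April 11, 2017 is a Tuesday and not a holiday, the date is unchanged.
So the filing is due April 11, 2017.

April 11, 2017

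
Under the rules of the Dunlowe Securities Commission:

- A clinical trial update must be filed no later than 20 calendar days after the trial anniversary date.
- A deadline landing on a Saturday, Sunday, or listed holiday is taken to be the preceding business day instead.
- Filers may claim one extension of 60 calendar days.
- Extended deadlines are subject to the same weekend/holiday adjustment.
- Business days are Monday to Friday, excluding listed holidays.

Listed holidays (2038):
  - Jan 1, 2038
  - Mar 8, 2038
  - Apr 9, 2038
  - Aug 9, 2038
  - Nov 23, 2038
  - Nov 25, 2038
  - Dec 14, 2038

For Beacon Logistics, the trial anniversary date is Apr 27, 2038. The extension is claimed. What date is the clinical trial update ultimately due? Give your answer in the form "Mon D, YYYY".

Adding 20 calendar days to Apr 27, 2038 gives May 17, 2038.
May 17, 2038 falls on a Monday, which is a business day, so no adjustment is needed.
Applying the 60-calendar-day extension: May 17, 2038 + 60 days = Jul 16, 2038.
Jul 16, 2038 (Friday) is already a business day.
Deadline: Jul 16, 2038.

Jul 16, 2038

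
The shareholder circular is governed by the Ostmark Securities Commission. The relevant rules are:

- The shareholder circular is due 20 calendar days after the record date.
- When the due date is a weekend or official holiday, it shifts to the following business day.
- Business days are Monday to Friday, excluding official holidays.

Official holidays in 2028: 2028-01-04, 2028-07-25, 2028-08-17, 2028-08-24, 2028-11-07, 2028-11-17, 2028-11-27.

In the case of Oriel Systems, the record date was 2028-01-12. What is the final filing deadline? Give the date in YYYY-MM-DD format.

Adding 20 calendar days to 2028-01-12 gives 2028-02-01.
2028-02-01 falls on a Tuesday, which is a business day, so no adjustment is needed.
The final due date is 2028-02-01.

2028-02-01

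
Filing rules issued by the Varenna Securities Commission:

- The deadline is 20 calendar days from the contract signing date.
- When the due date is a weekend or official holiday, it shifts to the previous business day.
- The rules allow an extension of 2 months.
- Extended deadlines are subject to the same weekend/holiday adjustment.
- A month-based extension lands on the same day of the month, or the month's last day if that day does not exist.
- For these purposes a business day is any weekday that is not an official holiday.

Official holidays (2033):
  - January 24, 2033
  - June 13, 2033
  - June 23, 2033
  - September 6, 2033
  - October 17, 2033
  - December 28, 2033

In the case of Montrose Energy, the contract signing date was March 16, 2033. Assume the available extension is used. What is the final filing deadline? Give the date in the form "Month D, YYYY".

June 3, 2033

Trigger date March 16, 2033 + 20 calendar days = April 5, 2033.
April 5, 2033 falls on a Tuesday, which is a business day, so no adjustment is needed.
The 2 months extension carries April 5, 2033 to June 5, 2033.
June 5, 2033 is a Sunday; the preceding business day is June 3, 2033 (Friday).
So the filing is due June 3, 2033.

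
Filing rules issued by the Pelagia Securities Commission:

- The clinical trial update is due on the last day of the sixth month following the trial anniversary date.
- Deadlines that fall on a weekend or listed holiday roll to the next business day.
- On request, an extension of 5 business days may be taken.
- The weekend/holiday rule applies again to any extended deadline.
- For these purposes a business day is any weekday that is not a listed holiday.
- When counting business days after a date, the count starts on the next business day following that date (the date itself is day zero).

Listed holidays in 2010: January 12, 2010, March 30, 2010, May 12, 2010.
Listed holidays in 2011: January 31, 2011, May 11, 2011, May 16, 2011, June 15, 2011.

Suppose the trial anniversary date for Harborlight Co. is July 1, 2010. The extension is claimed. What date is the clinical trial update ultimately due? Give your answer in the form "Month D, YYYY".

The sixth month after July 1, 2010 is January 2011, whose last day is January 31, 2011.
January 31, 2011 is a listed holiday, so it moves to the next business day, February 1, 2011 (Tuesday).
The 5-business-day extension runs from February 1, 2011 to February 8, 2011.
February 8, 2011 (Tuesday) is already a business day.
So the filing is due February 8, 2011.

February 8, 2011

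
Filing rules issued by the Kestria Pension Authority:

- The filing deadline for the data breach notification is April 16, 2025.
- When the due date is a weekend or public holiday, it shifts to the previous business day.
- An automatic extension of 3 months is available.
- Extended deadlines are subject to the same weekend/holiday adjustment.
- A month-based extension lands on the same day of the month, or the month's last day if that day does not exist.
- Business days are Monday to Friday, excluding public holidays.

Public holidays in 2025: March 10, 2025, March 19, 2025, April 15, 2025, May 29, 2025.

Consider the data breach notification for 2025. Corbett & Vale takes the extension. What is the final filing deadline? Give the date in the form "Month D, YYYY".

Start from the fixed due date, April 16, 2025.
April 16, 2025 falls on a Wednesday, which is a business day, so no adjustment is needed.
The 3 months extension carries April 16, 2025 to July 16, 2025.
Since July 16, 2025 is a Wednesday and not a holiday, the date is unchanged.
Final deadline: July 16, 2025.

July 16, 2025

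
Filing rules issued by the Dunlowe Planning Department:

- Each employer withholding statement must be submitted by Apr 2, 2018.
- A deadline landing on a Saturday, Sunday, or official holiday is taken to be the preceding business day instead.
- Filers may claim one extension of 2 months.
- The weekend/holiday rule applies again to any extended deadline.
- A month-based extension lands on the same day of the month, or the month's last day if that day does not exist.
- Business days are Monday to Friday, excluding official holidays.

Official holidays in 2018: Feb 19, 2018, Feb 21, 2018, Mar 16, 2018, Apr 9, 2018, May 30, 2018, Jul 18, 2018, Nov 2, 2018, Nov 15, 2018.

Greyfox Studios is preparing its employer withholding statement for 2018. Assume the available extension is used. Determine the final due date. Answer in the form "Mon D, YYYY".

The statutory due date is Apr 2, 2018.
Since Apr 2, 2018 is a Monday and not a holiday, the date is unchanged.
Applying the 2 months extension: 2 months after Apr 2, 2018 is Jun 2, 2018.
Jun 2, 2018 falls on a Saturday. Rolling to the preceding business day gives Jun 1, 2018, a Friday.
The final due date is Jun 1, 2018.

Jun 1, 2018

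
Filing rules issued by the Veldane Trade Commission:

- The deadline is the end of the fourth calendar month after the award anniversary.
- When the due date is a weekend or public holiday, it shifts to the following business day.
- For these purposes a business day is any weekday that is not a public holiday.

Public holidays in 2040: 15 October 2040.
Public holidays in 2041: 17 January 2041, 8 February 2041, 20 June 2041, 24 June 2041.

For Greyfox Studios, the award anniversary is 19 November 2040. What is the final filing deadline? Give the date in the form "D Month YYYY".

4 months after 19 November 2040 is March 2041; that month ends on 31 March 2041.
31 March 2041 falls on a Sunday. Rolling to the next business day gives 1 April 2041, a Monday.
Deadline: 1 April 2041.

1 April 2041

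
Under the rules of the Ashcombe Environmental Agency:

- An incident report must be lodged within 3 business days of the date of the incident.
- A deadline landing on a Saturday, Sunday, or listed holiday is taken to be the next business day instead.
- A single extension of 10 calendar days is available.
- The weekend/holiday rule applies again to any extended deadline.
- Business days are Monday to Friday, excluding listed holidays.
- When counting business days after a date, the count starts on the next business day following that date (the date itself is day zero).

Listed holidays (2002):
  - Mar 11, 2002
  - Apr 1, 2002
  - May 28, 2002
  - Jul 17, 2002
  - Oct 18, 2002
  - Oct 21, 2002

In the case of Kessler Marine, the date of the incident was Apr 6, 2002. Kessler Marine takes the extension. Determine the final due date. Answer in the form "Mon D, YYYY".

Apr 22, 2002

Counting 3 business days after Apr 6, 2002 (skipping weekends and listed holidays) reaches Apr 10, 2002.
Since Apr 10, 2002 is a Wednesday and not a holiday, the date is unchanged.
Add the 10 calendar-day extension to Apr 10, 2002: Apr 20, 2002.
Because Apr 20, 2002 is a Saturday, the deadline becomes Apr 22, 2002 (Monday).
Deadline: Apr 22, 2002.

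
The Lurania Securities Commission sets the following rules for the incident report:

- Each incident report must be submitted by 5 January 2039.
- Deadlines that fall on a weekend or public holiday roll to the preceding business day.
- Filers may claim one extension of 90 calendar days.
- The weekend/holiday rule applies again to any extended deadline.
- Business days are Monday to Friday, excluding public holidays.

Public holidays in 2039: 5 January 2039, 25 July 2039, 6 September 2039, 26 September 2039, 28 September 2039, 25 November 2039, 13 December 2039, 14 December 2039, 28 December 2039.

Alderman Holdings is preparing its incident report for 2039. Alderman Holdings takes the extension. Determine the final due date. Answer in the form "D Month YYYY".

The statutory due date is 5 January 2039.
Because 5 January 2039 is a listed holiday, the deadline becomes 4 January 2039 (Tuesday).
Add the 90 calendar-day extension to 4 January 2039: 4 April 2039.
4 April 2039 falls on a Monday, which is a business day, so no adjustment is needed.
Final deadline: 4 April 2039.

4 April 2039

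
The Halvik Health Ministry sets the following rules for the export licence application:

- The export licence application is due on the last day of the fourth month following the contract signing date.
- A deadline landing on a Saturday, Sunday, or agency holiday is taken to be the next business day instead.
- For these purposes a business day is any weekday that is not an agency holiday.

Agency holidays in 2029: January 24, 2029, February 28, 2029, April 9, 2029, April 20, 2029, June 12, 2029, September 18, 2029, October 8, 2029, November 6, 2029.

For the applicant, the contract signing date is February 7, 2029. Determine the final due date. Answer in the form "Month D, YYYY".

The fourth month after February 7, 2029 is June 2029, whose last day is June 30, 2029.
June 30, 2029 falls on a Saturday. Rolling to the next business day gives July 2, 2029, a Monday.
Deadline: July 2, 2029.

July 2, 2029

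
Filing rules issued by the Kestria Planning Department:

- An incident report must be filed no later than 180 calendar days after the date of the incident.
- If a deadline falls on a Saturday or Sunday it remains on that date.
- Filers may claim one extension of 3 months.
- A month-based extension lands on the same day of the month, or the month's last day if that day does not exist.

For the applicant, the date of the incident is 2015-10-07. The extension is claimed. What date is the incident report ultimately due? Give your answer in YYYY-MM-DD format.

180 calendar days after 2015-10-07 is 2016-04-04.
No adjustment is made for weekends or holidays, so 2016-04-04 stands.
Applying the 3 months extension: 3 months after 2016-04-04 is 2016-07-04.
No adjustment is made for weekends or holidays, so 2016-07-04 stands.
Final deadline: 2016-07-04.

2016-07-04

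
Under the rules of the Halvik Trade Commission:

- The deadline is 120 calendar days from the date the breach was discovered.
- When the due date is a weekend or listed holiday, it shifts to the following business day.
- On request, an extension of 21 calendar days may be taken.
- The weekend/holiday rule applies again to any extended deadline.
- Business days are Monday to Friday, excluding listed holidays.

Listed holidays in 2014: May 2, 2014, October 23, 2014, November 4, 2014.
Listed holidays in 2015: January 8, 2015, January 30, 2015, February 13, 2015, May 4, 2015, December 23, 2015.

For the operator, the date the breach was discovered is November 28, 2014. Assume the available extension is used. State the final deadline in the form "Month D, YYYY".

120 calendar days after November 28, 2014 is March 28, 2015.
March 28, 2015 is a Saturday; the next business day is March 30, 2015 (Monday).
Applying the 21-calendar-day extension: March 30, 2015 + 21 days = April 20, 2015.
Since April 20, 2015 is a Monday and not a holiday, the date is unchanged.
The final due date is April 20, 2015.

April 20, 2015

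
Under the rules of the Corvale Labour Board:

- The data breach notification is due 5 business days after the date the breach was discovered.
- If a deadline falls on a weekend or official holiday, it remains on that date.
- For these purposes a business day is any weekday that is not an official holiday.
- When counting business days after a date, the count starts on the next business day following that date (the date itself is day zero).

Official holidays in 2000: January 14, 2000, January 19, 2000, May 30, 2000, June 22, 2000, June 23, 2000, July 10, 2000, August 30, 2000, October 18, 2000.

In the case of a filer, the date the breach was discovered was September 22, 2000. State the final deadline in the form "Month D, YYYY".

Starting the day after September 22, 2000 and counting 5 business days lands on September 29, 2000.
No adjustment is made for weekends or holidays, so September 29, 2000 stands.
The final due date is September 29, 2000.

September 29, 2000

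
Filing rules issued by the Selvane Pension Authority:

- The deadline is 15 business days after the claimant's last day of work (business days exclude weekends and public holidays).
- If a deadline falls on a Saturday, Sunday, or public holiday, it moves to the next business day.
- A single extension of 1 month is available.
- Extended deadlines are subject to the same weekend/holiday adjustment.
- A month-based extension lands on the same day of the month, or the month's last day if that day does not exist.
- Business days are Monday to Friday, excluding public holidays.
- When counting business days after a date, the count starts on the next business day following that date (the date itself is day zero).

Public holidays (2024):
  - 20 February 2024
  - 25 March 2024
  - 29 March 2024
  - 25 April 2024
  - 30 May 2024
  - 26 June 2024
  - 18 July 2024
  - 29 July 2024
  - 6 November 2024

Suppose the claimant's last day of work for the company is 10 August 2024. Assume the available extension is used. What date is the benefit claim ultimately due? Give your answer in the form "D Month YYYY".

Counting 15 business days after 10 August 2024 (skipping weekends and listed holidays) reaches 30 August 2024.
30 August 2024 (Friday) is already a business day.
Applying the 1 month extension: 1 month after 30 August 2024 is 30 September 2024.
30 September 2024 falls on a Monday, which is a business day, so no adjustment is needed.
So the filing is due 30 September 2024.

30 September 2024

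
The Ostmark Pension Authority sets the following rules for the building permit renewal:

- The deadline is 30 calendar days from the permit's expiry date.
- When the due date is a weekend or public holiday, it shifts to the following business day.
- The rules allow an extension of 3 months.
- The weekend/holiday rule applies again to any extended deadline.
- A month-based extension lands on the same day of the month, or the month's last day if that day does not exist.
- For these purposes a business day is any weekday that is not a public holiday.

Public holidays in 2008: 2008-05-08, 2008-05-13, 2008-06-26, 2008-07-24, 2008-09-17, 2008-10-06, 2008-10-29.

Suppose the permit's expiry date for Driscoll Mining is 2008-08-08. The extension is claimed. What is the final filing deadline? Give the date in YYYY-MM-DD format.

2008-12-08

From 2008-08-08, 30 calendar days later is 2008-09-07.
2008-09-07 falls on a Sunday. Rolling to the next business day gives 2008-09-08, a Monday.
Applying the 3 months extension: 3 months after 2008-09-08 is 2008-12-08.
2008-12-08 (Monday) is already a business day.
Deadline: 2008-12-08.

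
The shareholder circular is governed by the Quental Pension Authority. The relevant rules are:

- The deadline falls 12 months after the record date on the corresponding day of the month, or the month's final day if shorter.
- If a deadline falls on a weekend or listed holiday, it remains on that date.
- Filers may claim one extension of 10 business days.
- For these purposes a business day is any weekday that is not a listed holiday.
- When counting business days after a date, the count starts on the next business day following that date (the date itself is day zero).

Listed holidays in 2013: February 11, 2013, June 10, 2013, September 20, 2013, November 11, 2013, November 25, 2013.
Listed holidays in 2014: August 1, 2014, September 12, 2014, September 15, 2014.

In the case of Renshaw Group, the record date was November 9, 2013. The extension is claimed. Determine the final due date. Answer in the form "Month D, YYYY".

12 months after November 9, 2013, on the same day of the month, is November 9, 2014.
November 9, 2014 falls on a Sunday. The rules make no weekend/holiday allowance, so it remains November 9, 2014.
Applying the 10-business-day extension: 10 business days after November 9, 2014 is November 21, 2014.
November 21, 2014 is a Friday; no weekend or holiday adjustment applies.
So the filing is due November 21, 2014.

November 21, 2014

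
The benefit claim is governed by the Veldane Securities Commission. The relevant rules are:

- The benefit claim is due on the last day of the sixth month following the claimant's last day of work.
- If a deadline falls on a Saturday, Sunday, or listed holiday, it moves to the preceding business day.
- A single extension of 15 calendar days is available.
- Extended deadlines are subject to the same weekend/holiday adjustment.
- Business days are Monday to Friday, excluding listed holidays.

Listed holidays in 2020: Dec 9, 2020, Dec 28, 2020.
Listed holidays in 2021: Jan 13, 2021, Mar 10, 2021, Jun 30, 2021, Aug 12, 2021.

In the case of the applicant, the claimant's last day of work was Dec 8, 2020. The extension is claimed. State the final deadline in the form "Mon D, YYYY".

The sixth month after Dec 8, 2020 is June 2021, whose last day is Jun 30, 2021.
Because Jun 30, 2021 is a listed holiday, the deadline becomes Jun 29, 2021 (Tuesday).
Add the 15 calendar-day extension to Jun 29, 2021: Jul 14, 2021.
Since Jul 14, 2021 is a Wednesday and not a holiday, the date is unchanged.
Deadline: Jul 14, 2021.

Jul 14, 2021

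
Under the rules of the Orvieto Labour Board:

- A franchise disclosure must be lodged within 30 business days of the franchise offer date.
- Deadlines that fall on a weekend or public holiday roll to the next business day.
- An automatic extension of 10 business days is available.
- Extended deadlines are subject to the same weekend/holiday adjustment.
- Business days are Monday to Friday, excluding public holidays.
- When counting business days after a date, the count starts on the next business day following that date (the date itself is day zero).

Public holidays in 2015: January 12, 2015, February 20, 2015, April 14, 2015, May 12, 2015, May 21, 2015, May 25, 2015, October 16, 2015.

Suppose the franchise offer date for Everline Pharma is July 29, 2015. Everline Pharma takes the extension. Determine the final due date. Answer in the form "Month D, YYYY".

September 23, 2015

30 business days after July 29, 2015, excluding weekends and holidays, is September 9, 2015.
September 9, 2015 (Wednesday) is already a business day.
The 10-business-day extension runs from September 9, 2015 to September 23, 2015.
September 23, 2015 is a Wednesday and not a listed holiday, so it stands.
Deadline: September 23, 2015.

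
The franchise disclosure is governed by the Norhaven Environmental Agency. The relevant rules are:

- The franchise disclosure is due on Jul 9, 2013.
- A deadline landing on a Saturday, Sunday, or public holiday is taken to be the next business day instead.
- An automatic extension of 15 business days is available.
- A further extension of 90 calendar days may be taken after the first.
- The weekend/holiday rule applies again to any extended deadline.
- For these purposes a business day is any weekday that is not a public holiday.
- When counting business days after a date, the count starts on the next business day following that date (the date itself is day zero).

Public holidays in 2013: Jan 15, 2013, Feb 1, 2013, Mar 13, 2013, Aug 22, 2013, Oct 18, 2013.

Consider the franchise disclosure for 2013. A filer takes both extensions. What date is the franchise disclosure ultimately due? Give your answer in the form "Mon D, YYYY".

Oct 28, 2013

The stated deadline is Jul 9, 2013.
Since Jul 9, 2013 is a Tuesday and not a holiday, the date is unchanged.
Applying the 15-business-day extension: 15 business days after Jul 9, 2013 is Jul 30, 2013.
Jul 30, 2013 falls on a Tuesday, which is a business day, so no adjustment is needed.
Add the 90 calendar-day extension to Jul 30, 2013: Oct 28, 2013.
Oct 28, 2013 (Monday) is already a business day.
Deadline: Oct 28, 2013.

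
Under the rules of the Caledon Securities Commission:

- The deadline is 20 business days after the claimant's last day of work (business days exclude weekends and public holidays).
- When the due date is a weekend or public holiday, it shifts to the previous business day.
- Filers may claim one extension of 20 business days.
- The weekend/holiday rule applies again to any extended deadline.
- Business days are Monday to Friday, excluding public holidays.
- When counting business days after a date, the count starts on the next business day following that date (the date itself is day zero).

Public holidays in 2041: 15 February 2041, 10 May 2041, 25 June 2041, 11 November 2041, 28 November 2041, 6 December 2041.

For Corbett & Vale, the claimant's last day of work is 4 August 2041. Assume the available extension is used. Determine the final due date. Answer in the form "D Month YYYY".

27 September 2041

20 business days after 4 August 2041, excluding weekends and holidays, is 30 August 2041.
30 August 2041 falls on a Friday, which is a business day, so no adjustment is needed.
Applying the 20-business-day extension: 20 business days after 30 August 2041 is 27 September 2041.
Since 27 September 2041 is a Friday and not a holiday, the date is unchanged.
Deadline: 27 September 2041.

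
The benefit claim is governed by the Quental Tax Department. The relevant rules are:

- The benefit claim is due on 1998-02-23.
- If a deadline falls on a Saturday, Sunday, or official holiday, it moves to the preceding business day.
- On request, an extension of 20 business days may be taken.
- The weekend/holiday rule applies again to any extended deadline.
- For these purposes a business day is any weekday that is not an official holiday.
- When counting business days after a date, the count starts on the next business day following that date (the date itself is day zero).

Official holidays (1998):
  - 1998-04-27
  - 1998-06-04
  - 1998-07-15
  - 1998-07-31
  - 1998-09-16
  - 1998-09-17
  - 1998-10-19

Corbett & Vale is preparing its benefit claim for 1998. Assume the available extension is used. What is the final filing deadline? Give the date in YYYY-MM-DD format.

Start from the fixed due date, 1998-02-23.
Since 1998-02-23 is a Monday and not a holiday, the date is unchanged.
The 20-business-day extension runs from 1998-02-23 to 1998-03-23.
1998-03-23 is a Monday and not a listed holiday, so it stands.
So the filing is due 1998-03-23.

1998-03-23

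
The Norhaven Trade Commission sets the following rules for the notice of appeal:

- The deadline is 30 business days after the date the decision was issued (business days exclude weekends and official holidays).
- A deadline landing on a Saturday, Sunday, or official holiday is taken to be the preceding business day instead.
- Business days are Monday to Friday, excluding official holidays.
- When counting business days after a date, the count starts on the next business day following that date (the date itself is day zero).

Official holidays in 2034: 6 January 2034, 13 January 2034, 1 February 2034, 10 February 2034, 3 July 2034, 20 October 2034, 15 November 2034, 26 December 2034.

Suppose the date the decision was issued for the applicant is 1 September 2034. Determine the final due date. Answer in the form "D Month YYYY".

Starting the day after 1 September 2034 and counting 30 business days lands on 13 October 2034.
Since 13 October 2034 is a Friday and not a holiday, the date is unchanged.
The final due date is 13 October 2034.

13 October 2034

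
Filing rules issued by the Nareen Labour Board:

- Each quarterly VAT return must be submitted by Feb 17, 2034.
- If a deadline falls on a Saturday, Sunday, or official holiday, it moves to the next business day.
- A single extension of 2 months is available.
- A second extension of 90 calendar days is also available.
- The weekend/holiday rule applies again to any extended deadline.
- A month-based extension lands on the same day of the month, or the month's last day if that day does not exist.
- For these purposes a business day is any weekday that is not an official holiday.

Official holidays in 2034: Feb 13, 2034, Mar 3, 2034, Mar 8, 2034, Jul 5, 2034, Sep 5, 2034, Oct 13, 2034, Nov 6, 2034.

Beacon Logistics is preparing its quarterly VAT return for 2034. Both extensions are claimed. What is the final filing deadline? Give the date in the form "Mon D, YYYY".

Jul 17, 2034

Start from the fixed due date, Feb 17, 2034.
Since Feb 17, 2034 is a Friday and not a holiday, the date is unchanged.
Applying the 2 months extension: 2 months after Feb 17, 2034 is Apr 17, 2034.
Apr 17, 2034 is a Monday and not a listed holiday, so it stands.
The 90-calendar-day extension moves the deadline from Apr 17, 2034 to Jul 16, 2034.
Jul 16, 2034 is a Sunday; the next business day is Jul 17, 2034 (Monday).
Deadline: Jul 17, 2034.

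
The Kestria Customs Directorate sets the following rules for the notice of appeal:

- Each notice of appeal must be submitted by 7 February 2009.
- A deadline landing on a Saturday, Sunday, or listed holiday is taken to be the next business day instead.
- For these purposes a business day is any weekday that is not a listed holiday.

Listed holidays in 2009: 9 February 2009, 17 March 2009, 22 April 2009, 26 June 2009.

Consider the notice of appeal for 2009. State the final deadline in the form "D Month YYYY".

The statutory due date is 7 February 2009.
7 February 2009 is a Saturday; the next business day is 10 February 2009 (Tuesday).
So the filing is due 10 February 2009.

10 February 2009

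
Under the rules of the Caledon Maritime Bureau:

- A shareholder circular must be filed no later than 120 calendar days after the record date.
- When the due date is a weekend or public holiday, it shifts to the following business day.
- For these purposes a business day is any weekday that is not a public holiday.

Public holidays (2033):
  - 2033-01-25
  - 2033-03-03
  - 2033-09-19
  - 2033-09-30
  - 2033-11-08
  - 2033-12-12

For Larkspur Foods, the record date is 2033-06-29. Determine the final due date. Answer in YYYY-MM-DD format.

Trigger date 2033-06-29 + 120 calendar days = 2033-10-27.
Since 2033-10-27 is a Thursday and not a holiday, the date is unchanged.
Final deadline: 2033-10-27.

2033-10-27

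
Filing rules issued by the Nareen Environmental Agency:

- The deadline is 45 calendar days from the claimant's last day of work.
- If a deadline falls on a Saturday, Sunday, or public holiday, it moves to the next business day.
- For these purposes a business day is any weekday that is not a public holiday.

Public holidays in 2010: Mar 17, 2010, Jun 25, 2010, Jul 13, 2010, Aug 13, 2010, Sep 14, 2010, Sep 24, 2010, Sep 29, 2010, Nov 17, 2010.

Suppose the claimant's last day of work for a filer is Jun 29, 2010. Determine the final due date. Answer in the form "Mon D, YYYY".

Trigger date Jun 29, 2010 + 45 calendar days = Aug 13, 2010.
Because Aug 13, 2010 is a listed holiday, the deadline becomes Aug 16, 2010 (Monday).
The final due date is Aug 16, 2010.

Aug 16, 2010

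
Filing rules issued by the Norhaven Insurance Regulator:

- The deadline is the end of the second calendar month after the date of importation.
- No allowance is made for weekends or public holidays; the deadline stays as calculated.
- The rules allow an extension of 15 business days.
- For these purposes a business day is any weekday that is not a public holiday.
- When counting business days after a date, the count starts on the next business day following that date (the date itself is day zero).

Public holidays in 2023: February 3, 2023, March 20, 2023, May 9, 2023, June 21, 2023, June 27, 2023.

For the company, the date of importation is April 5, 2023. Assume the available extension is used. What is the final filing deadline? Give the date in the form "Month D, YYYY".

The second month after April 5, 2023 is June 2023, whose last day is June 30, 2023.
No adjustment is made for weekends or holidays, so June 30, 2023 stands.
Applying the 15-business-day extension: 15 business days after June 30, 2023 is July 21, 2023.
July 21, 2023 is a Friday; no weekend or holiday adjustment applies.
Deadline: July 21, 2023.

July 21, 2023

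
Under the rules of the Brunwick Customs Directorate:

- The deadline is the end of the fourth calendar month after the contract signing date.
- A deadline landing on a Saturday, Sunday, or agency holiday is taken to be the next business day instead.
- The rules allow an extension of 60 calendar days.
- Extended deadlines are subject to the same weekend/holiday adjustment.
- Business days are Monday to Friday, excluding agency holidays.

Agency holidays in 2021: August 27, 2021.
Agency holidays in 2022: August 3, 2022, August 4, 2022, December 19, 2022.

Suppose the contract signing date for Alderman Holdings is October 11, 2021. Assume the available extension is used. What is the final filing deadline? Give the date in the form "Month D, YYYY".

4 months after October 11, 2021 falls in February 2022; the last day of that month is February 28, 2022.
February 28, 2022 falls on a Monday, which is a business day, so no adjustment is needed.
The 60-calendar-day extension moves the deadline from February 28, 2022 to April 29, 2022.
Since April 29, 2022 is a Friday and not a holiday, the date is unchanged.
The final due date is April 29, 2022.

April 29, 2022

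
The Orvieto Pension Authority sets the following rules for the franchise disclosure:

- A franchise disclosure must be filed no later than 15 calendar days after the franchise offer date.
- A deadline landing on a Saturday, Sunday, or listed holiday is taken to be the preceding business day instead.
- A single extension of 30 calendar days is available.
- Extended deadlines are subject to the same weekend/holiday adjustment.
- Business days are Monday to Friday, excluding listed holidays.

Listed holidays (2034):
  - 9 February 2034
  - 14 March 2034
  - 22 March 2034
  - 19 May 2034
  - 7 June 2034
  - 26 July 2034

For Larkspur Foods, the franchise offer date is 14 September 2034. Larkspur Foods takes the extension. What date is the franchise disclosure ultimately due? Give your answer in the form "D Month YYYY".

27 October 2034

Adding 15 calendar days to 14 September 2034 gives 29 September 2034.
Since 29 September 2034 is a Friday and not a holiday, the date is unchanged.
Applying the 30-calendar-day extension: 29 September 2034 + 30 days = 29 October 2034.
Because 29 October 2034 is a Sunday, the deadline becomes 27 October 2034 (Friday).
The final due date is 27 October 2034.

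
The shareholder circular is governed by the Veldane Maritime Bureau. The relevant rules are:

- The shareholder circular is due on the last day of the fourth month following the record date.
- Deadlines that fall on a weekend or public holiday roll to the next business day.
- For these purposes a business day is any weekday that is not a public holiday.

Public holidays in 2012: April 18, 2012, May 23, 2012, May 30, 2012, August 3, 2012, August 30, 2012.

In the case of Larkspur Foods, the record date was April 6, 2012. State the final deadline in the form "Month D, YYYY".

August 31, 2012

4 months after April 6, 2012 falls in August 2012; the last day of that month is August 31, 2012.
August 31, 2012 falls on a Friday, which is a business day, so no adjustment is needed.
So the filing is due August 31, 2012.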